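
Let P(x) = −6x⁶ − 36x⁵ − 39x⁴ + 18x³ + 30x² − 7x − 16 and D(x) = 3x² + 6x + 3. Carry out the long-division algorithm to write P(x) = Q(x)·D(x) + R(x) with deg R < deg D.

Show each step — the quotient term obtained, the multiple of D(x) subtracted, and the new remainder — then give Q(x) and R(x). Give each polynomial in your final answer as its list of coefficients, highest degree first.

Step 1: lead(−6x⁶ − 36x⁵ − 39x⁴ + 18x³ + 30x² − 7x − 16) ÷ lead(D) = −6x⁶ ÷ 3x² = −2x⁴. Subtract (−2x⁴)·D = −6x⁶ − 12x⁵ − 6x⁴. Remainder: −24x⁵ − 33x⁴ + 18x³ + 30x² − 7x − 16.
Step 2: lead(−24x⁵ − 33x⁴ + 18x³ + 30x² − 7x − 16) ÷ lead(D) = −24x⁵ ÷ 3x² = −8x³. Subtract (−8x³)·D = −24x⁵ − 48x⁴ − 24x³. Remainder: 15x⁴ + 42x³ + 30x² − 7x − 16.
Step 3: lead(15x⁴ + 42x³ + 30x² − 7x − 16) ÷ lead(D) = 15x⁴ ÷ 3x² = 5x². Subtract (5x²)·D = 15x⁴ + 30x³ + 15x². Remainder: 12x³ + 15x² − 7x − 16.
Step 4: lead(12x³ + 15x² − 7x − 16) ÷ lead(D) = 12x³ ÷ 3x² = 4x. Subtract (4x)·D = 12x³ + 24x² + 12x. Remainder: −9x² − 19x − 16.
Step 5: lead(−9x² − 19x − 16) ÷ lead(D) = −9x² ÷ 3x² = −3. Subtract (−3)·D = −9x² − 18x − 9. Remainder: −x − 7.

Q = [-2, -8, 5, 4, -3]; R = [-1, -7]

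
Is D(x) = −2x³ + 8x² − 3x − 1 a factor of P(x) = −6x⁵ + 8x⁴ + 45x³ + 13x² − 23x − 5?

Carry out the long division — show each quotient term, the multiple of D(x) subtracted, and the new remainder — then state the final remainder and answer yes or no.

Step 1: lead(−6x⁵ + 8x⁴ + 45x³ + 13x² − 23x − 5) ÷ lead(D) = −6x⁵ ÷ −2x³ = 3x². Subtract (3x²)·D = −6x⁵ + 24x⁴ − 9x³ − 3x². Remainder: −16x⁴ + 54x³ + 16x² − 23x − 5.
Step 2: lead(−16x⁴ + 54x³ + 16x² − 23x − 5) ÷ lead(D) = −16x⁴ ÷ −2x³ = 8x. Subtract (8x)·D = −16x⁴ + 64x³ − 24x² − 8x. Remainder: −10x³ + 40x² − 15x − 5.
Step 3: lead(−10x³ + 40x² − 15x − 5) ÷ lead(D) = −10x³ ÷ −2x³ = 5. Subtract (5)·D = −10x³ + 40x² − 15x − 5. Remainder: 0.

R(x) = 0, so D(x) is a factor of P(x). yes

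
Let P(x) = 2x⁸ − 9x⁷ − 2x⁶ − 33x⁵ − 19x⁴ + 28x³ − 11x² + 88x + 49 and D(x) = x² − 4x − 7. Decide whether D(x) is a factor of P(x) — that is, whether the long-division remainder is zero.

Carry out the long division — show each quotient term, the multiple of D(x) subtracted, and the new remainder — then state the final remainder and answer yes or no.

Step 1: lead(2x⁸ − 9x⁷ − 2x⁶ − 33x⁵ − 19x⁴ + 28x³ − 11x² + 88x + 49) ÷ lead(D) = 2x⁸ ÷ x² = 2x⁶. Subtract (2x⁶)·D = 2x⁸ − 8x⁷ − 14x⁶. Remainder: −x⁷ + 12x⁶ − 33x⁵ − 19x⁴ + 28x³ − 11x² + 88x + 49.
Step 2: lead(−x⁷ + 12x⁶ − 33x⁵ − 19x⁴ + 28x³ − 11x² + 88x + 49) ÷ lead(D) = −x⁷ ÷ x² = −x⁵. Subtract (−x⁵)·D = −x⁷ + 4x⁶ + 7x⁵. Remainder: 8x⁶ − 40x⁵ − 19x⁴ + 28x³ − 11x² + 88x + 49.
Step 3: lead(8x⁶ − 40x⁵ − 19x⁴ + 28x³ − 11x² + 88x + 49) ÷ lead(D) = 8x⁶ ÷ x² = 8x⁴. Subtract (8x⁴)·D = 8x⁶ − 32x⁵ − 56x⁴. Remainder: −8x⁵ + 37x⁴ + 28x³ − 11x² + 88x + 49.
Step 4: lead(−8x⁵ + 37x⁴ + 28x³ − 11x² + 88x + 49) ÷ lead(D) = −8x⁵ ÷ x² = −8x³. Subtract (−8x³)·D = −8x⁵ + 32x⁴ + 56x³. Remainder: 5x⁴ − 28x³ − 11x² + 88x + 49.
Step 5: lead(5x⁴ − 28x³ − 11x² + 88x + 49) ÷ lead(D) = 5x⁴ ÷ x² = 5x². Subtract (5x²)·D = 5x⁴ − 20x³ − 35x². Remainder: −8x³ + 24x² + 88x + 49.
Step 6: lead(−8x³ + 24x² + 88x + 49) ÷ lead(D) = −8x³ ÷ x² = −8x. Subtract (−8x)·D = −8x³ + 32x² + 56x. Remainder: −8x² + 32x + 49.
Step 7: lead(−8x² + 32x + 49) ÷ lead(D) = −8x² ÷ x² = −8. Subtract (−8)·D = −8x² + 32x + 56. Remainder: −7.

R(x) = −7, so D(x) is not a factor of P(x). no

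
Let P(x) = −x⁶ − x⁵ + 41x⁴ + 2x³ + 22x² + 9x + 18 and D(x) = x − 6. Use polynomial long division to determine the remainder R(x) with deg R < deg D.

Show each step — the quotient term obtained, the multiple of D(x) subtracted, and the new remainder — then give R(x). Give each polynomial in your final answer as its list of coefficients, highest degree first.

R = [0]

Step 1: lead(−x⁶ − x⁵ + 41x⁴ + 2x³ + 22x² + 9x + 18) ÷ lead(D) = −x⁶ ÷ x = −x⁵. Subtract (−x⁵)·D = −x⁶ + 6x⁵. Remainder: −7x⁵ + 41x⁴ + 2x³ + 22x² + 9x + 18.
Step 2: lead(−7x⁵ + 41x⁴ + 2x³ + 22x² + 9x + 18) ÷ lead(D) = −7x⁵ ÷ x = −7x⁴. Subtract (−7x⁴)·D = −7x⁵ + 42x⁴. Remainder: −x⁴ + 2x³ + 22x² + 9x + 18.
Step 3: lead(−x⁴ + 2x³ + 22x² + 9x + 18) ÷ lead(D) = −x⁴ ÷ x = −x³. Subtract (−x³)·D = −x⁴ + 6x³. Remainder: −4x³ + 22x² + 9x + 18.
Step 4: lead(−4x³ + 22x² + 9x + 18) ÷ lead(D) = −4x³ ÷ x = −4x². Subtract (−4x²)·D = −4x³ + 24x². Remainder: −2x² + 9x + 18.
Step 5: lead(−2x² + 9x + 18) ÷ lead(D) = −2x² ÷ x = −2x. Subtract (−2x)·D = −2x² + 12x. Remainder: −3x + 18.
Step 6: lead(−3x + 18) ÷ lead(D) = −3x ÷ x = −3. Subtract (−3)·D = −3x + 18. Remainder: 0.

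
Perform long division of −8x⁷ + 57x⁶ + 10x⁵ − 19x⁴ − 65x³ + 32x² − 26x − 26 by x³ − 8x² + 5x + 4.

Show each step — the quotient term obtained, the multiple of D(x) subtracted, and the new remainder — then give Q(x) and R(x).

Q(x) = −8x⁴ − 7x³ − 6x² − 7; R(x) = 9x + 2

Step 1: lead(−8x⁷ + 57x⁶ + 10x⁵ − 19x⁴ − 65x³ + 32x² − 26x − 26) ÷ lead(D) = −8x⁷ ÷ x³ = −8x⁴. Subtract (−8x⁴)·D = −8x⁷ + 64x⁶ − 40x⁵ − 32x⁴. Remainder: −7x⁶ + 50x⁵ + 13x⁴ − 65x³ + 32x² − 26x − 26.
Step 2: lead(−7x⁶ + 50x⁵ + 13x⁴ − 65x³ + 32x² − 26x − 26) ÷ lead(D) = −7x⁶ ÷ x³ = −7x³. Subtract (−7x³)·D = −7x⁶ + 56x⁵ − 35x⁴ − 28x³. Remainder: −6x⁵ + 48x⁴ − 37x³ + 32x² − 26x − 26.
Step 3: lead(−6x⁵ + 48x⁴ − 37x³ + 32x² − 26x − 26) ÷ lead(D) = −6x⁵ ÷ x³ = −6x². Subtract (−6x²)·D = −6x⁵ + 48x⁴ − 30x³ − 24x². Remainder: −7x³ + 56x² − 26x − 26.
Step 4: lead(−7x³ + 56x² − 26x − 26) ÷ lead(D) = −7x³ ÷ x³ = −7. Subtract (−7)·D = −7x³ + 56x² − 35x − 28. Remainder: 9x + 2.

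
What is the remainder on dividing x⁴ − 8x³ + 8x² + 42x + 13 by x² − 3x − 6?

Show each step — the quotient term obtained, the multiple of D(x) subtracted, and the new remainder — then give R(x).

R(x) = 9x + 7

Step 1: lead(x⁴ − 8x³ + 8x² + 42x + 13) ÷ lead(D) = x⁴ ÷ x² = x². Subtract (x²)·D = x⁴ − 3x³ − 6x². Remainder: −5x³ + 14x² + 42x + 13.
Step 2: lead(−5x³ + 14x² + 42x + 13) ÷ lead(D) = −5x³ ÷ x² = −5x. Subtract (−5x)·D = −5x³ + 15x² + 30x. Remainder: −x² + 12x + 13.
Step 3: lead(−x² + 12x + 13) ÷ lead(D) = −x² ÷ x² = −1. Subtract (−1)·D = −x² + 3x + 6. Remainder: 9x + 7.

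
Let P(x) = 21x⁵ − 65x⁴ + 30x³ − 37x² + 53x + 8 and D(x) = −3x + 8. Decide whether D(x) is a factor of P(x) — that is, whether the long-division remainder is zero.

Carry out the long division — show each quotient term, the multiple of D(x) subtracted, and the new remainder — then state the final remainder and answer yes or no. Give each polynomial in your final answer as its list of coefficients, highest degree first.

Step 1: lead(21x⁵ − 65x⁴ + 30x³ − 37x² + 53x + 8) ÷ lead(D) = 21x⁵ ÷ −3x = −7x⁴. Subtract (−7x⁴)·D = 21x⁵ − 56x⁴. Remainder: −9x⁴ + 30x³ − 37x² + 53x + 8.
Step 2: lead(−9x⁴ + 30x³ − 37x² + 53x + 8) ÷ lead(D) = −9x⁴ ÷ −3x = 3x³. Subtract (3x³)·D = −9x⁴ + 24x³. Remainder: 6x³ − 37x² + 53x + 8.
Step 3: lead(6x³ − 37x² + 53x + 8) ÷ lead(D) = 6x³ ÷ −3x = −2x². Subtract (−2x²)·D = 6x³ − 16x². Remainder: −21x² + 53x + 8.
Step 4: lead(−21x² + 53x + 8) ÷ lead(D) = −21x² ÷ −3x = 7x. Subtract (7x)·D = −21x² + 56x. Remainder: −3x + 8.
Step 5: lead(−3x + 8) ÷ lead(D) = −3x ÷ −3x = 1. Subtract (1)·D = −3x + 8. Remainder: 0.

R = [0], so D(x) is a factor of P(x). yes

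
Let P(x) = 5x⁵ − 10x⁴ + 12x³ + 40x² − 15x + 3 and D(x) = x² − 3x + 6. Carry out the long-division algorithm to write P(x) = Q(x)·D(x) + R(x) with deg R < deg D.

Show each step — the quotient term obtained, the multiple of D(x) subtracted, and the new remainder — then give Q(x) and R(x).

Step 1: lead(5x⁵ − 10x⁴ + 12x³ + 40x² − 15x + 3) ÷ lead(D) = 5x⁵ ÷ x² = 5x³. Subtract (5x³)·D = 5x⁵ − 15x⁴ + 30x³. Remainder: 5x⁴ − 18x³ + 40x² − 15x + 3.
Step 2: lead(5x⁴ − 18x³ + 40x² − 15x + 3) ÷ lead(D) = 5x⁴ ÷ x² = 5x². Subtract (5x²)·D = 5x⁴ − 15x³ + 30x². Remainder: −3x³ + 10x² − 15x + 3.
Step 3: lead(−3x³ + 10x² − 15x + 3) ÷ lead(D) = −3x³ ÷ x² = −3x. Subtract (−3x)·D = −3x³ + 9x² − 18x. Remainder: x² + 3x + 3.
Step 4: lead(x² + 3x + 3) ÷ lead(D) = x² ÷ x² = 1. Subtract (1)·D = x² − 3x + 6. Remainder: 6x − 3.

Q(x) = 5x³ + 5x² − 3x + 1; R(x) = 6x − 3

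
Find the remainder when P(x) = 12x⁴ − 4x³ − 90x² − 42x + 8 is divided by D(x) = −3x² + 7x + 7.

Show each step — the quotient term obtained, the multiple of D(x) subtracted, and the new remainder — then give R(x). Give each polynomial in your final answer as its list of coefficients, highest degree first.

R = [-6]

Step 1: lead(12x⁴ − 4x³ − 90x² − 42x + 8) ÷ lead(D) = 12x⁴ ÷ −3x² = −4x². Subtract (−4x²)·D = 12x⁴ − 28x³ − 28x². Remainder: 24x³ − 62x² − 42x + 8.
Step 2: lead(24x³ − 62x² − 42x + 8) ÷ lead(D) = 24x³ ÷ −3x² = −8x. Subtract (−8x)·D = 24x³ − 56x² − 56x. Remainder: −6x² + 14x + 8.
Step 3: lead(−6x² + 14x + 8) ÷ lead(D) = −6x² ÷ −3x² = 2. Subtract (2)·D = −6x² + 14x + 14. Remainder: −6.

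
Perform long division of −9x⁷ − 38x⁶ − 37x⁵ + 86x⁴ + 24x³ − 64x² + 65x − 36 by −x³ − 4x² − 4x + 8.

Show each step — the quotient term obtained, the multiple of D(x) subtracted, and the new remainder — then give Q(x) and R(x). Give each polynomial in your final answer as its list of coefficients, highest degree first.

Q = [9, 2, -7, 6, -4]; R = [1, -4]

Step 1: lead(−9x⁷ − 38x⁶ − 37x⁵ + 86x⁴ + 24x³ − 64x² + 65x − 36) ÷ lead(D) = −9x⁷ ÷ −x³ = 9x⁴. Subtract (9x⁴)·D = −9x⁷ − 36x⁶ − 36x⁵ + 72x⁴. Remainder: −2x⁶ − x⁵ + 14x⁴ + 24x³ − 64x² + 65x − 36.
Step 2: lead(−2x⁶ − x⁵ + 14x⁴ + 24x³ − 64x² + 65x − 36) ÷ lead(D) = −2x⁶ ÷ −x³ = 2x³. Subtract (2x³)·D = −2x⁶ − 8x⁵ − 8x⁴ + 16x³. Remainder: 7x⁵ + 22x⁴ + 8x³ − 64x² + 65x − 36.
Step 3: lead(7x⁵ + 22x⁴ + 8x³ − 64x² + 65x − 36) ÷ lead(D) = 7x⁵ ÷ −x³ = −7x². Subtract (−7x²)·D = 7x⁵ + 28x⁴ + 28x³ − 56x². Remainder: −6x⁴ − 20x³ − 8x² + 65x − 36.
Step 4: lead(−6x⁴ − 20x³ − 8x² + 65x − 36) ÷ lead(D) = −6x⁴ ÷ −x³ = 6x. Subtract (6x)·D = −6x⁴ − 24x³ − 24x² + 48x. Remainder: 4x³ + 16x² + 17x − 36.
Step 5: lead(4x³ + 16x² + 17x − 36) ÷ lead(D) = 4x³ ÷ −x³ = −4. Subtract (−4)·D = 4x³ + 16x² + 16x − 32. Remainder: x − 4.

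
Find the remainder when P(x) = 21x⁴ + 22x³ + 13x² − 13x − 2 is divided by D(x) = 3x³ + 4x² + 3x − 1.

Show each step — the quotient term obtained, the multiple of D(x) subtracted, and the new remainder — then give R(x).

Step 1: lead(21x⁴ + 22x³ + 13x² − 13x − 2) ÷ lead(D) = 21x⁴ ÷ 3x³ = 7x. Subtract (7x)·D = 21x⁴ + 28x³ + 21x² − 7x. Remainder: −6x³ − 8x² − 6x − 2.
Step 2: lead(−6x³ − 8x² − 6x − 2) ÷ lead(D) = −6x³ ÷ 3x³ = −2. Subtract (−2)·D = −6x³ − 8x² − 6x + 2. Remainder: −4.

R(x) = −4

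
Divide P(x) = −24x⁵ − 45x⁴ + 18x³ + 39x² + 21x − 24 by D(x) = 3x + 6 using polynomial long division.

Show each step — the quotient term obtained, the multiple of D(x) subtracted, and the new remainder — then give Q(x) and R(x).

Q(x) = −8x⁴ + x³ + 4x² + 5x − 3; R(x) = −6

Step 1: lead(−24x⁵ − 45x⁴ + 18x³ + 39x² + 21x − 24) ÷ lead(D) = −24x⁵ ÷ 3x = −8x⁴. Subtract (−8x⁴)·D = −24x⁵ − 48x⁴. Remainder: 3x⁴ + 18x³ + 39x² + 21x − 24.
Step 2: lead(3x⁴ + 18x³ + 39x² + 21x − 24) ÷ lead(D) = 3x⁴ ÷ 3x = x³. Subtract (x³)·D = 3x⁴ + 6x³. Remainder: 12x³ + 39x² + 21x − 24.
Step 3: lead(12x³ + 39x² + 21x − 24) ÷ lead(D) = 12x³ ÷ 3x = 4x². Subtract (4x²)·D = 12x³ + 24x². Remainder: 15x² + 21x − 24.
Step 4: lead(15x² + 21x − 24) ÷ lead(D) = 15x² ÷ 3x = 5x. Subtract (5x)·D = 15x² + 30x. Remainder: −9x − 24.
Step 5: lead(−9x − 24) ÷ lead(D) = −9x ÷ 3x = −3. Subtract (−3)·D = −9x − 18. Remainder: −6.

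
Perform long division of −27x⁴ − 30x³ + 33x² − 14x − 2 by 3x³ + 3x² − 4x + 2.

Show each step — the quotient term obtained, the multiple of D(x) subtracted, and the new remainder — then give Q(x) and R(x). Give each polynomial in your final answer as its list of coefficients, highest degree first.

Step 1: lead(−27x⁴ − 30x³ + 33x² − 14x − 2) ÷ lead(D) = −27x⁴ ÷ 3x³ = −9x. Subtract (−9x)·D = −27x⁴ − 27x³ + 36x² − 18x. Remainder: −3x³ − 3x² + 4x − 2.
Step 2: lead(−3x³ − 3x² + 4x − 2) ÷ lead(D) = −3x³ ÷ 3x³ = −1. Subtract (−1)·D = −3x³ − 3x² + 4x − 2. Remainder: 0.

Q = [-9, -1]; R = [0]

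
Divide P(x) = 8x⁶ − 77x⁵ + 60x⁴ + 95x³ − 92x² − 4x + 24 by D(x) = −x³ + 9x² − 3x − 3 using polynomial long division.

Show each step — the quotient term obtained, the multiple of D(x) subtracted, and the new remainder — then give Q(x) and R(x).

Q(x) = −8x³ + 5x² + 9x − 5; R(x) = −5x² + 8x + 9

Step 1: lead(8x⁶ − 77x⁵ + 60x⁴ + 95x³ − 92x² − 4x + 24) ÷ lead(D) = 8x⁶ ÷ −x³ = −8x³. Subtract (−8x³)·D = 8x⁶ − 72x⁵ + 24x⁴ + 24x³. Remainder: −5x⁵ + 36x⁴ + 71x³ − 92x² − 4x + 24.
Step 2: lead(−5x⁵ + 36x⁴ + 71x³ − 92x² − 4x + 24) ÷ lead(D) = −5x⁵ ÷ −x³ = 5x². Subtract (5x²)·D = −5x⁵ + 45x⁴ − 15x³ − 15x². Remainder: −9x⁴ + 86x³ − 77x² − 4x + 24.
Step 3: lead(−9x⁴ + 86x³ − 77x² − 4x + 24) ÷ lead(D) = −9x⁴ ÷ −x³ = 9x. Subtract (9x)·D = −9x⁴ + 81x³ − 27x² − 27x. Remainder: 5x³ − 50x² + 23x + 24.
Step 4: lead(5x³ − 50x² + 23x + 24) ÷ lead(D) = 5x³ ÷ −x³ = −5. Subtract (−5)·D = 5x³ − 45x² + 15x + 15. Remainder: −5x² + 8x + 9.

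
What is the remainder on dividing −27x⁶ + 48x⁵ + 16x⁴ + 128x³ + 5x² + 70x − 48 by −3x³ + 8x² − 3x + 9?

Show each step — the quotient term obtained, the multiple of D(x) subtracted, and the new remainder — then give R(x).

Step 1: lead(−27x⁶ + 48x⁵ + 16x⁴ + 128x³ + 5x² + 70x − 48) ÷ lead(D) = −27x⁶ ÷ −3x³ = 9x³. Subtract (9x³)·D = −27x⁶ + 72x⁵ − 27x⁴ + 81x³. Remainder: −24x⁵ + 43x⁴ + 47x³ + 5x² + 70x − 48.
Step 2: lead(−24x⁵ + 43x⁴ + 47x³ + 5x² + 70x − 48) ÷ lead(D) = −24x⁵ ÷ −3x³ = 8x². Subtract (8x²)·D = −24x⁵ + 64x⁴ − 24x³ + 72x². Remainder: −21x⁴ + 71x³ − 67x² + 70x − 48.
Step 3: lead(−21x⁴ + 71x³ − 67x² + 70x − 48) ÷ lead(D) = −21x⁴ ÷ −3x³ = 7x. Subtract (7x)·D = −21x⁴ + 56x³ − 21x² + 63x. Remainder: 15x³ − 46x² + 7x − 48.
Step 4: lead(15x³ − 46x² + 7x − 48) ÷ lead(D) = 15x³ ÷ −3x³ = −5. Subtract (−5)·D = 15x³ − 40x² + 15x − 45. Remainder: −6x² − 8x − 3.

R(x) = −6x² − 8x − 3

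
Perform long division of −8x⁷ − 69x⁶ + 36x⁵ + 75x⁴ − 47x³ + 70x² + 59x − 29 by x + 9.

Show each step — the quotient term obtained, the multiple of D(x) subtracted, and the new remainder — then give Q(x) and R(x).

Q(x) = −8x⁶ + 3x⁵ + 9x⁴ − 6x³ + 7x² + 7x − 4; R(x) = 7

Step 1: lead(−8x⁷ − 69x⁶ + 36x⁵ + 75x⁴ − 47x³ + 70x² + 59x − 29) ÷ lead(D) = −8x⁷ ÷ x = −8x⁶. Subtract (−8x⁶)·D = −8x⁷ − 72x⁶. Remainder: 3x⁶ + 36x⁵ + 75x⁴ − 47x³ + 70x² + 59x − 29.
Step 2: lead(3x⁶ + 36x⁵ + 75x⁴ − 47x³ + 70x² + 59x − 29) ÷ lead(D) = 3x⁶ ÷ x = 3x⁵. Subtract (3x⁵)·D = 3x⁶ + 27x⁵. Remainder: 9x⁵ + 75x⁴ − 47x³ + 70x² + 59x − 29.
Step 3: lead(9x⁵ + 75x⁴ − 47x³ + 70x² + 59x − 29) ÷ lead(D) = 9x⁵ ÷ x = 9x⁴. Subtract (9x⁴)·D = 9x⁵ + 81x⁴. Remainder: −6x⁴ − 47x³ + 70x² + 59x − 29.
Step 4: lead(−6x⁴ − 47x³ + 70x² + 59x − 29) ÷ lead(D) = −6x⁴ ÷ x = −6x³. Subtract (−6x³)·D = −6x⁴ − 54x³. Remainder: 7x³ + 70x² + 59x − 29.
Step 5: lead(7x³ + 70x² + 59x − 29) ÷ lead(D) = 7x³ ÷ x = 7x². Subtract (7x²)·D = 7x³ + 63x². Remainder: 7x² + 59x − 29.
Step 6: lead(7x² + 59x − 29) ÷ lead(D) = 7x² ÷ x = 7x. Subtract (7x)·D = 7x² + 63x. Remainder: −4x − 29.
Step 7: lead(−4x − 29) ÷ lead(D) = −4x ÷ x = −4. Subtract (−4)·D = −4x − 36. Remainder: 7.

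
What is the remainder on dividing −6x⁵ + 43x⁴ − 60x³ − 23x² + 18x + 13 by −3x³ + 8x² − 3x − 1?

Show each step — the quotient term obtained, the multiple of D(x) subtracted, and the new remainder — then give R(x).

R(x) = −9x + 7

Step 1: lead(−6x⁵ + 43x⁴ − 60x³ − 23x² + 18x + 13) ÷ lead(D) = −6x⁵ ÷ −3x³ = 2x². Subtract (2x²)·D = −6x⁵ + 16x⁴ − 6x³ − 2x². Remainder: 27x⁴ − 54x³ − 21x² + 18x + 13.
Step 2: lead(27x⁴ − 54x³ − 21x² + 18x + 13) ÷ lead(D) = 27x⁴ ÷ −3x³ = −9x. Subtract (−9x)·D = 27x⁴ − 72x³ + 27x² + 9x. Remainder: 18x³ − 48x² + 9x + 13.
Step 3: lead(18x³ − 48x² + 9x + 13) ÷ lead(D) = 18x³ ÷ −3x³ = −6. Subtract (−6)·D = 18x³ − 48x² + 18x + 6. Remainder: −9x + 7.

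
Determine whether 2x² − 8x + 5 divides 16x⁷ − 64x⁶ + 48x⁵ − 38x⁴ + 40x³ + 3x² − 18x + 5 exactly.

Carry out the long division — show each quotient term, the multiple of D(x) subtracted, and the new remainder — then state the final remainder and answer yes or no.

Step 1: lead(16x⁷ − 64x⁶ + 48x⁵ − 38x⁴ + 40x³ + 3x² − 18x + 5) ÷ lead(D) = 16x⁷ ÷ 2x² = 8x⁵. Subtract (8x⁵)·D = 16x⁷ − 64x⁶ + 40x⁵. Remainder: 8x⁵ − 38x⁴ + 40x³ + 3x² − 18x + 5.
Step 2: lead(8x⁵ − 38x⁴ + 40x³ + 3x² − 18x + 5) ÷ lead(D) = 8x⁵ ÷ 2x² = 4x³. Subtract (4x³)·D = 8x⁵ − 32x⁴ + 20x³. Remainder: −6x⁴ + 20x³ + 3x² − 18x + 5.
Step 3: lead(−6x⁴ + 20x³ + 3x² − 18x + 5) ÷ lead(D) = −6x⁴ ÷ 2x² = −3x². Subtract (−3x²)·D = −6x⁴ + 24x³ − 15x². Remainder: −4x³ + 18x² − 18x + 5.
Step 4: lead(−4x³ + 18x² − 18x + 5) ÷ lead(D) = −4x³ ÷ 2x² = −2x. Subtract (−2x)·D = −4x³ + 16x² − 10x. Remainder: 2x² − 8x + 5.
Step 5: lead(2x² − 8x + 5) ÷ lead(D) = 2x² ÷ 2x² = 1. Subtract (1)·D = 2x² − 8x + 5. Remainder: 0.

R(x) = 0, so D(x) is a factor of P(x). yes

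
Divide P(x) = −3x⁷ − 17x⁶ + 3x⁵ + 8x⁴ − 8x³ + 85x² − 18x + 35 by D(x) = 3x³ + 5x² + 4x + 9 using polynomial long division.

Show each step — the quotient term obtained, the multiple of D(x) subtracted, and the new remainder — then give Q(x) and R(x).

Step 1: lead(−3x⁷ − 17x⁶ + 3x⁵ + 8x⁴ − 8x³ + 85x² − 18x + 35) ÷ lead(D) = −3x⁷ ÷ 3x³ = −x⁴. Subtract (−x⁴)·D = −3x⁷ − 5x⁶ − 4x⁵ − 9x⁴. Remainder: −12x⁶ + 7x⁵ + 17x⁴ − 8x³ + 85x² − 18x + 35.
Step 2: lead(−12x⁶ + 7x⁵ + 17x⁴ − 8x³ + 85x² − 18x + 35) ÷ lead(D) = −12x⁶ ÷ 3x³ = −4x³. Subtract (−4x³)·D = −12x⁶ − 20x⁵ − 16x⁴ − 36x³. Remainder: 27x⁵ + 33x⁴ + 28x³ + 85x² − 18x + 35.
Step 3: lead(27x⁵ + 33x⁴ + 28x³ + 85x² − 18x + 35) ÷ lead(D) = 27x⁵ ÷ 3x³ = 9x². Subtract (9x²)·D = 27x⁵ + 45x⁴ + 36x³ + 81x². Remainder: −12x⁴ − 8x³ + 4x² − 18x + 35.
Step 4: lead(−12x⁴ − 8x³ + 4x² − 18x + 35) ÷ lead(D) = −12x⁴ ÷ 3x³ = −4x. Subtract (−4x)·D = −12x⁴ − 20x³ − 16x² − 36x. Remainder: 12x³ + 20x² + 18x + 35.
Step 5: lead(12x³ + 20x² + 18x + 35) ÷ lead(D) = 12x³ ÷ 3x³ = 4. Subtract (4)·D = 12x³ + 20x² + 16x + 36. Remainder: 2x − 1.

Q(x) = −x⁴ − 4x³ + 9x² − 4x + 4; R(x) = 2x − 1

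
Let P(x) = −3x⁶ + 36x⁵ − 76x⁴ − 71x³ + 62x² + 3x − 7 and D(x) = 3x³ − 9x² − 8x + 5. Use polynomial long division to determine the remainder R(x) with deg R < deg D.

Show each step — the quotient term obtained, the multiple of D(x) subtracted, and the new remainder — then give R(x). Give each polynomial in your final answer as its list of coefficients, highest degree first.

Step 1: lead(−3x⁶ + 36x⁵ − 76x⁴ − 71x³ + 62x² + 3x − 7) ÷ lead(D) = −3x⁶ ÷ 3x³ = −x³. Subtract (−x³)·D = −3x⁶ + 9x⁵ + 8x⁴ − 5x³. Remainder: 27x⁵ − 84x⁴ − 66x³ + 62x² + 3x − 7.
Step 2: lead(27x⁵ − 84x⁴ − 66x³ + 62x² + 3x − 7) ÷ lead(D) = 27x⁵ ÷ 3x³ = 9x². Subtract (9x²)·D = 27x⁵ − 81x⁴ − 72x³ + 45x². Remainder: −3x⁴ + 6x³ + 17x² + 3x − 7.
Step 3: lead(−3x⁴ + 6x³ + 17x² + 3x − 7) ÷ lead(D) = −3x⁴ ÷ 3x³ = −x. Subtract (−x)·D = −3x⁴ + 9x³ + 8x² − 5x. Remainder: −3x³ + 9x² + 8x − 7.
Step 4: lead(−3x³ + 9x² + 8x − 7) ÷ lead(D) = −3x³ ÷ 3x³ = −1. Subtract (−1)·D = −3x³ + 9x² + 8x − 5. Remainder: −2.

R = [-2]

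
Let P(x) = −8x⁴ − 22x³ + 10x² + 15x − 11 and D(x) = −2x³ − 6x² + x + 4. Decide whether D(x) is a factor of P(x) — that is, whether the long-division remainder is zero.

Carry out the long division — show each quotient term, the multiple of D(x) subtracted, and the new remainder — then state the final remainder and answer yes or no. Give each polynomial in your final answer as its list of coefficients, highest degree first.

Step 1: lead(−8x⁴ − 22x³ + 10x² + 15x − 11) ÷ lead(D) = −8x⁴ ÷ −2x³ = 4x. Subtract (4x)·D = −8x⁴ − 24x³ + 4x² + 16x. Remainder: 2x³ + 6x² − x − 11.
Step 2: lead(2x³ + 6x² − x − 11) ÷ lead(D) = 2x³ ÷ −2x³ = −1. Subtract (−1)·D = 2x³ + 6x² − x − 4. Remainder: −7.

R = [-7], so D(x) is not a factor of P(x). no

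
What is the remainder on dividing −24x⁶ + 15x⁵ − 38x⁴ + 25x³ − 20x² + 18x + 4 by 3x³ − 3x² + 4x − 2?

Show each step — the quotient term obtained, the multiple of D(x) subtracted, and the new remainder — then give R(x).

Step 1: lead(−24x⁶ + 15x⁵ − 38x⁴ + 25x³ − 20x² + 18x + 4) ÷ lead(D) = −24x⁶ ÷ 3x³ = −8x³. Subtract (−8x³)·D = −24x⁶ + 24x⁵ − 32x⁴ + 16x³. Remainder: −9x⁵ − 6x⁴ + 9x³ − 20x² + 18x + 4.
Step 2: lead(−9x⁵ − 6x⁴ + 9x³ − 20x² + 18x + 4) ÷ lead(D) = −9x⁵ ÷ 3x³ = −3x². Subtract (−3x²)·D = −9x⁵ + 9x⁴ − 12x³ + 6x². Remainder: −15x⁴ + 21x³ − 26x² + 18x + 4.
Step 3: lead(−15x⁴ + 21x³ − 26x² + 18x + 4) ÷ lead(D) = −15x⁴ ÷ 3x³ = −5x. Subtract (−5x)·D = −15x⁴ + 15x³ − 20x² + 10x. Remainder: 6x³ − 6x² + 8x + 4.
Step 4: lead(6x³ − 6x² + 8x + 4) ÷ lead(D) = 6x³ ÷ 3x³ = 2. Subtract (2)·D = 6x³ − 6x² + 8x − 4. Remainder: 8.

R(x) = 8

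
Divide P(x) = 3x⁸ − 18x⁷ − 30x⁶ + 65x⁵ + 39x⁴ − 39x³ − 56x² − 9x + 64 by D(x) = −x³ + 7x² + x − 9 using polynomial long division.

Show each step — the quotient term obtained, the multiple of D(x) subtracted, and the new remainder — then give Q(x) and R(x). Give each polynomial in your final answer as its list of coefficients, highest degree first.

Step 1: lead(3x⁸ − 18x⁷ − 30x⁶ + 65x⁵ + 39x⁴ − 39x³ − 56x² − 9x + 64) ÷ lead(D) = 3x⁸ ÷ −x³ = −3x⁵. Subtract (−3x⁵)·D = 3x⁸ − 21x⁷ − 3x⁶ + 27x⁵. Remainder: 3x⁷ − 27x⁶ + 38x⁵ + 39x⁴ − 39x³ − 56x² − 9x + 64.
Step 2: lead(3x⁷ − 27x⁶ + 38x⁵ + 39x⁴ − 39x³ − 56x² − 9x + 64) ÷ lead(D) = 3x⁷ ÷ −x³ = −3x⁴. Subtract (−3x⁴)·D = 3x⁷ − 21x⁶ − 3x⁵ + 27x⁴. Remainder: −6x⁶ + 41x⁵ + 12x⁴ − 39x³ − 56x² − 9x + 64.
Step 3: lead(−6x⁶ + 41x⁵ + 12x⁴ − 39x³ − 56x² − 9x + 64) ÷ lead(D) = −6x⁶ ÷ −x³ = 6x³. Subtract (6x³)·D = −6x⁶ + 42x⁵ + 6x⁴ − 54x³. Remainder: −x⁵ + 6x⁴ + 15x³ − 56x² − 9x + 64.
Step 4: lead(−x⁵ + 6x⁴ + 15x³ − 56x² − 9x + 64) ÷ lead(D) = −x⁵ ÷ −x³ = x². Subtract (x²)·D = −x⁵ + 7x⁴ + x³ − 9x². Remainder: −x⁴ + 14x³ − 47x² − 9x + 64.
Step 5: lead(−x⁴ + 14x³ − 47x² − 9x + 64) ÷ lead(D) = −x⁴ ÷ −x³ = x. Subtract (x)·D = −x⁴ + 7x³ + x² − 9x. Remainder: 7x³ − 48x² + 64.
Step 6: lead(7x³ − 48x² + 64) ÷ lead(D) = 7x³ ÷ −x³ = −7. Subtract (−7)·D = 7x³ − 49x² − 7x + 63. Remainder: x² + 7x + 1.

Q = [-3, -3, 6, 1, 1, -7]; R = [1, 7, 1]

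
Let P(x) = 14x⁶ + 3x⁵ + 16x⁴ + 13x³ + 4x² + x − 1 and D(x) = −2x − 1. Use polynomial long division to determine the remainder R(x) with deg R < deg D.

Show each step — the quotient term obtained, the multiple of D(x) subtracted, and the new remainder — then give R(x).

Step 1: lead(14x⁶ + 3x⁵ + 16x⁴ + 13x³ + 4x² + x − 1) ÷ lead(D) = 14x⁶ ÷ −2x = −7x⁵. Subtract (−7x⁵)·D = 14x⁶ + 7x⁵. Remainder: −4x⁵ + 16x⁴ + 13x³ + 4x² + x − 1.
Step 2: lead(−4x⁵ + 16x⁴ + 13x³ + 4x² + x − 1) ÷ lead(D) = −4x⁵ ÷ −2x = 2x⁴. Subtract (2x⁴)·D = −4x⁵ − 2x⁴. Remainder: 18x⁴ + 13x³ + 4x² + x − 1.
Step 3: lead(18x⁴ + 13x³ + 4x² + x − 1) ÷ lead(D) = 18x⁴ ÷ −2x = −9x³. Subtract (−9x³)·D = 18x⁴ + 9x³. Remainder: 4x³ + 4x² + x − 1.
Step 4: lead(4x³ + 4x² + x − 1) ÷ lead(D) = 4x³ ÷ −2x = −2x². Subtract (−2x²)·D = 4x³ + 2x². Remainder: 2x² + x − 1.
Step 5: lead(2x² + x − 1) ÷ lead(D) = 2x² ÷ −2x = −x. Subtract (−x)·D = 2x² + x. Remainder: −1.

R(x) = −1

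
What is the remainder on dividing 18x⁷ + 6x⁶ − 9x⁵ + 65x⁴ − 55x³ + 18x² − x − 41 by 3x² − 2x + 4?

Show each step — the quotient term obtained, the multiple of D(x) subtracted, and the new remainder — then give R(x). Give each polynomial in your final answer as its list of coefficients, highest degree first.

Step 1: lead(18x⁷ + 6x⁶ − 9x⁵ + 65x⁴ − 55x³ + 18x² − x − 41) ÷ lead(D) = 18x⁷ ÷ 3x² = 6x⁵. Subtract (6x⁵)·D = 18x⁷ − 12x⁶ + 24x⁵. Remainder: 18x⁶ − 33x⁵ + 65x⁴ − 55x³ + 18x² − x − 41.
Step 2: lead(18x⁶ − 33x⁵ + 65x⁴ − 55x³ + 18x² − x − 41) ÷ lead(D) = 18x⁶ ÷ 3x² = 6x⁴. Subtract (6x⁴)·D = 18x⁶ − 12x⁵ + 24x⁴. Remainder: −21x⁵ + 41x⁴ − 55x³ + 18x² − x − 41.
Step 3: lead(−21x⁵ + 41x⁴ − 55x³ + 18x² − x − 41) ÷ lead(D) = −21x⁵ ÷ 3x² = −7x³. Subtract (−7x³)·D = −21x⁵ + 14x⁴ − 28x³. Remainder: 27x⁴ − 27x³ + 18x² − x − 41.
Step 4: lead(27x⁴ − 27x³ + 18x² − x − 41) ÷ lead(D) = 27x⁴ ÷ 3x² = 9x². Subtract (9x²)·D = 27x⁴ − 18x³ + 36x². Remainder: −9x³ − 18x² − x − 41.
Step 5: lead(−9x³ − 18x² − x − 41) ÷ lead(D) = −9x³ ÷ 3x² = −3x. Subtract (−3x)·D = −9x³ + 6x² − 12x. Remainder: −24x² + 11x − 41.
Step 6: lead(−24x² + 11x − 41) ÷ lead(D) = −24x² ÷ 3x² = −8. Subtract (−8)·D = −24x² + 16x − 32. Remainder: −5x − 9.

R = [-5, -9]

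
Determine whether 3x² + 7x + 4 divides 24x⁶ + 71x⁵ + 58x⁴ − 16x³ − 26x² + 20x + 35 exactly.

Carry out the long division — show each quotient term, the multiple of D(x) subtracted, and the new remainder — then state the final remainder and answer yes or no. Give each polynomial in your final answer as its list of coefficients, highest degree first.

Step 1: lead(24x⁶ + 71x⁵ + 58x⁴ − 16x³ − 26x² + 20x + 35) ÷ lead(D) = 24x⁶ ÷ 3x² = 8x⁴. Subtract (8x⁴)·D = 24x⁶ + 56x⁵ + 32x⁴. Remainder: 15x⁵ + 26x⁴ − 16x³ − 26x² + 20x + 35.
Step 2: lead(15x⁵ + 26x⁴ − 16x³ − 26x² + 20x + 35) ÷ lead(D) = 15x⁵ ÷ 3x² = 5x³. Subtract (5x³)·D = 15x⁵ + 35x⁴ + 20x³. Remainder: −9x⁴ − 36x³ − 26x² + 20x + 35.
Step 3: lead(−9x⁴ − 36x³ − 26x² + 20x + 35) ÷ lead(D) = −9x⁴ ÷ 3x² = −3x². Subtract (−3x²)·D = −9x⁴ − 21x³ − 12x². Remainder: −15x³ − 14x² + 20x + 35.
Step 4: lead(−15x³ − 14x² + 20x + 35) ÷ lead(D) = −15x³ ÷ 3x² = −5x. Subtract (−5x)·D = −15x³ − 35x² − 20x. Remainder: 21x² + 40x + 35.
Step 5: lead(21x² + 40x + 35) ÷ lead(D) = 21x² ÷ 3x² = 7. Subtract (7)·D = 21x² + 49x + 28. Remainder: −9x + 7.

R = [-9, 7], so D(x) is not a factor of P(x). no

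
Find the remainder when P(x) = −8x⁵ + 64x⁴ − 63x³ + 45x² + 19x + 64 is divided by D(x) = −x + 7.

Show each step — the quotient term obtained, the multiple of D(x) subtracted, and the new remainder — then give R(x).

Step 1: lead(−8x⁵ + 64x⁴ − 63x³ + 45x² + 19x + 64) ÷ lead(D) = −8x⁵ ÷ −x = 8x⁴. Subtract (8x⁴)·D = −8x⁵ + 56x⁴. Remainder: 8x⁴ − 63x³ + 45x² + 19x + 64.
Step 2: lead(8x⁴ − 63x³ + 45x² + 19x + 64) ÷ lead(D) = 8x⁴ ÷ −x = −8x³. Subtract (−8x³)·D = 8x⁴ − 56x³. Remainder: −7x³ + 45x² + 19x + 64.
Step 3: lead(−7x³ + 45x² + 19x + 64) ÷ lead(D) = −7x³ ÷ −x = 7x². Subtract (7x²)·D = −7x³ + 49x². Remainder: −4x² + 19x + 64.
Step 4: lead(−4x² + 19x + 64) ÷ lead(D) = −4x² ÷ −x = 4x. Subtract (4x)·D = −4x² + 28x. Remainder: −9x + 64.
Step 5: lead(−9x + 64) ÷ lead(D) = −9x ÷ −x = 9. Subtract (9)·D = −9x + 63. Remainder: 1.

R(x) = 1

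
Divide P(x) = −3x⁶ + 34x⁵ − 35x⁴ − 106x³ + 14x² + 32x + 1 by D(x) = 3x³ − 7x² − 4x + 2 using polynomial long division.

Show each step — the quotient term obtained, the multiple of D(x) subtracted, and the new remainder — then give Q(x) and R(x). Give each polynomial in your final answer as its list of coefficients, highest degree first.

Q = [-1, 9, 8, -4]; R = [9]

Step 1: lead(−3x⁶ + 34x⁵ − 35x⁴ − 106x³ + 14x² + 32x + 1) ÷ lead(D) = −3x⁶ ÷ 3x³ = −x³. Subtract (−x³)·D = −3x⁶ + 7x⁵ + 4x⁴ − 2x³. Remainder: 27x⁵ − 39x⁴ − 104x³ + 14x² + 32x + 1.
Step 2: lead(27x⁵ − 39x⁴ − 104x³ + 14x² + 32x + 1) ÷ lead(D) = 27x⁵ ÷ 3x³ = 9x². Subtract (9x²)·D = 27x⁵ − 63x⁴ − 36x³ + 18x². Remainder: 24x⁴ − 68x³ − 4x² + 32x + 1.
Step 3: lead(24x⁴ − 68x³ − 4x² + 32x + 1) ÷ lead(D) = 24x⁴ ÷ 3x³ = 8x. Subtract (8x)·D = 24x⁴ − 56x³ − 32x² + 16x. Remainder: −12x³ + 28x² + 16x + 1.
Step 4: lead(−12x³ + 28x² + 16x + 1) ÷ lead(D) = −12x³ ÷ 3x³ = −4. Subtract (−4)·D = −12x³ + 28x² + 16x − 8. Remainder: 9.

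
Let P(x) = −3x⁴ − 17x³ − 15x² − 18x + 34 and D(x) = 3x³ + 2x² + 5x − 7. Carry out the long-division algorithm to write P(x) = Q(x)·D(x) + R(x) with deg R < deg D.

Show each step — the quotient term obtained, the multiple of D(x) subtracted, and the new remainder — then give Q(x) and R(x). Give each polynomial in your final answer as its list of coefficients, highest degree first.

Q = [-1, -5]; R = [-1]

Step 1: lead(−3x⁴ − 17x³ − 15x² − 18x + 34) ÷ lead(D) = −3x⁴ ÷ 3x³ = −x. Subtract (−x)·D = −3x⁴ − 2x³ − 5x² + 7x. Remainder: −15x³ − 10x² − 25x + 34.
Step 2: lead(−15x³ − 10x² − 25x + 34) ÷ lead(D) = −15x³ ÷ 3x³ = −5. Subtract (−5)·D = −15x³ − 10x² − 25x + 35. Remainder: −1.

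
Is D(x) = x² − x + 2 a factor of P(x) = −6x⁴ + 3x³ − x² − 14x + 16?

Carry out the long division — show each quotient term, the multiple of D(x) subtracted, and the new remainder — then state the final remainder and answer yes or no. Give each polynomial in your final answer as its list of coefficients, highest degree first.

R = [0], so D(x) is a factor of P(x). yes

Step 1: lead(−6x⁴ + 3x³ − x² − 14x + 16) ÷ lead(D) = −6x⁴ ÷ x² = −6x². Subtract (−6x²)·D = −6x⁴ + 6x³ − 12x². Remainder: −3x³ + 11x² − 14x + 16.
Step 2: lead(−3x³ + 11x² − 14x + 16) ÷ lead(D) = −3x³ ÷ x² = −3x. Subtract (−3x)·D = −3x³ + 3x² − 6x. Remainder: 8x² − 8x + 16.
Step 3: lead(8x² − 8x + 16) ÷ lead(D) = 8x² ÷ x² = 8. Subtract (8)·D = 8x² − 8x + 16. Remainder: 0.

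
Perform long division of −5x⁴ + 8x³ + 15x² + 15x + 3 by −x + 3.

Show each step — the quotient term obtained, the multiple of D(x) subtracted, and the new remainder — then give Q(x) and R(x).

Step 1: lead(−5x⁴ + 8x³ + 15x² + 15x + 3) ÷ lead(D) = −5x⁴ ÷ −x = 5x³. Subtract (5x³)·D = −5x⁴ + 15x³. Remainder: −7x³ + 15x² + 15x + 3.
Step 2: lead(−7x³ + 15x² + 15x + 3) ÷ lead(D) = −7x³ ÷ −x = 7x². Subtract (7x²)·D = −7x³ + 21x². Remainder: −6x² + 15x + 3.
Step 3: lead(−6x² + 15x + 3) ÷ lead(D) = −6x² ÷ −x = 6x. Subtract (6x)·D = −6x² + 18x. Remainder: −3x + 3.
Step 4: lead(−3x + 3) ÷ lead(D) = −3x ÷ −x = 3. Subtract (3)·D = −3x + 9. Remainder: −6.

Q(x) = 5x³ + 7x² + 6x + 3; R(x) = −6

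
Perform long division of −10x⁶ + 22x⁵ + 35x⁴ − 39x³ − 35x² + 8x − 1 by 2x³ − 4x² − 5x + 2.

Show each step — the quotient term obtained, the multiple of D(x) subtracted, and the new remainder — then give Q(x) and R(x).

Step 1: lead(−10x⁶ + 22x⁵ + 35x⁴ − 39x³ − 35x² + 8x − 1) ÷ lead(D) = −10x⁶ ÷ 2x³ = −5x³. Subtract (−5x³)·D = −10x⁶ + 20x⁵ + 25x⁴ − 10x³. Remainder: 2x⁵ + 10x⁴ − 29x³ − 35x² + 8x − 1.
Step 2: lead(2x⁵ + 10x⁴ − 29x³ − 35x² + 8x − 1) ÷ lead(D) = 2x⁵ ÷ 2x³ = x². Subtract (x²)·D = 2x⁵ − 4x⁴ − 5x³ + 2x². Remainder: 14x⁴ − 24x³ − 37x² + 8x − 1.
Step 3: lead(14x⁴ − 24x³ − 37x² + 8x − 1) ÷ lead(D) = 14x⁴ ÷ 2x³ = 7x. Subtract (7x)·D = 14x⁴ − 28x³ − 35x² + 14x. Remainder: 4x³ − 2x² − 6x − 1.
Step 4: lead(4x³ − 2x² − 6x − 1) ÷ lead(D) = 4x³ ÷ 2x³ = 2. Subtract (2)·D = 4x³ − 8x² − 10x + 4. Remainder: 6x² + 4x − 5.

Q(x) = −5x³ + x² + 7x + 2; R(x) = 6x² + 4x − 5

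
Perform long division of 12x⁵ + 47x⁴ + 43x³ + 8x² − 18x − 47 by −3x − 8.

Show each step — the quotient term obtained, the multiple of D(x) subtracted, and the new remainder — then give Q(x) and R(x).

Step 1: lead(12x⁵ + 47x⁴ + 43x³ + 8x² − 18x − 47) ÷ lead(D) = 12x⁵ ÷ −3x = −4x⁴. Subtract (−4x⁴)·D = 12x⁵ + 32x⁴. Remainder: 15x⁴ + 43x³ + 8x² − 18x − 47.
Step 2: lead(15x⁴ + 43x³ + 8x² − 18x − 47) ÷ lead(D) = 15x⁴ ÷ −3x = −5x³. Subtract (−5x³)·D = 15x⁴ + 40x³. Remainder: 3x³ + 8x² − 18x − 47.
Step 3: lead(3x³ + 8x² − 18x − 47) ÷ lead(D) = 3x³ ÷ −3x = −x². Subtract (−x²)·D = 3x³ + 8x². Remainder: −18x − 47.
Step 4: lead(−18x − 47) ÷ lead(D) = −18x ÷ −3x = 6. Subtract (6)·D = −18x − 48. Remainder: 1.

Q(x) = −4x⁴ − 5x³ − x² + 6; R(x) = 1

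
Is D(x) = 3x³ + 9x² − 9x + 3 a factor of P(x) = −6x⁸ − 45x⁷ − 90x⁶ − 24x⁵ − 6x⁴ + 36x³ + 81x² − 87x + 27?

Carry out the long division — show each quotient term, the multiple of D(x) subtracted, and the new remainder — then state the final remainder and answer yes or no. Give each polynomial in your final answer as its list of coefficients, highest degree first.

R = [0], so D(x) is a factor of P(x). yes

Step 1: lead(−6x⁸ − 45x⁷ − 90x⁶ − 24x⁵ − 6x⁴ + 36x³ + 81x² − 87x + 27) ÷ lead(D) = −6x⁸ ÷ 3x³ = −2x⁵. Subtract (−2x⁵)·D = −6x⁸ − 18x⁷ + 18x⁶ − 6x⁵. Remainder: −27x⁷ − 108x⁶ − 18x⁵ − 6x⁴ + 36x³ + 81x² − 87x + 27.
Step 2: lead(−27x⁷ − 108x⁶ − 18x⁵ − 6x⁴ + 36x³ + 81x² − 87x + 27) ÷ lead(D) = −27x⁷ ÷ 3x³ = −9x⁴. Subtract (−9x⁴)·D = −27x⁷ − 81x⁶ + 81x⁵ − 27x⁴. Remainder: −27x⁶ − 99x⁵ + 21x⁴ + 36x³ + 81x² − 87x + 27.
Step 3: lead(−27x⁶ − 99x⁵ + 21x⁴ + 36x³ + 81x² − 87x + 27) ÷ lead(D) = −27x⁶ ÷ 3x³ = −9x³. Subtract (−9x³)·D = −27x⁶ − 81x⁵ + 81x⁴ − 27x³. Remainder: −18x⁵ − 60x⁴ + 63x³ + 81x² − 87x + 27.
Step 4: lead(−18x⁵ − 60x⁴ + 63x³ + 81x² − 87x + 27) ÷ lead(D) = −18x⁵ ÷ 3x³ = −6x². Subtract (−6x²)·D = −18x⁵ − 54x⁴ + 54x³ − 18x². Remainder: −6x⁴ + 9x³ + 99x² − 87x + 27.
Step 5: lead(−6x⁴ + 9x³ + 99x² − 87x + 27) ÷ lead(D) = −6x⁴ ÷ 3x³ = −2x. Subtract (−2x)·D = −6x⁴ − 18x³ + 18x² − 6x. Remainder: 27x³ + 81x² − 81x + 27.
Step 6: lead(27x³ + 81x² − 81x + 27) ÷ lead(D) = 27x³ ÷ 3x³ = 9. Subtract (9)·D = 27x³ + 81x² − 81x + 27. Remainder: 0.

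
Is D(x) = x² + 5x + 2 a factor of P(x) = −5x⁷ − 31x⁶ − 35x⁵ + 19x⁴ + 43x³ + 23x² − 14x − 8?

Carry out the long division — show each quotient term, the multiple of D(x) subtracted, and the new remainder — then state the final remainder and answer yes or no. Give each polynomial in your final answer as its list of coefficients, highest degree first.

R = [0], so D(x) is a factor of P(x). yes

Step 1: lead(−5x⁷ − 31x⁶ − 35x⁵ + 19x⁴ + 43x³ + 23x² − 14x − 8) ÷ lead(D) = −5x⁷ ÷ x² = −5x⁵. Subtract (−5x⁵)·D = −5x⁷ − 25x⁶ − 10x⁵. Remainder: −6x⁶ − 25x⁵ + 19x⁴ + 43x³ + 23x² − 14x − 8.
Step 2: lead(−6x⁶ − 25x⁵ + 19x⁴ + 43x³ + 23x² − 14x − 8) ÷ lead(D) = −6x⁶ ÷ x² = −6x⁴. Subtract (−6x⁴)·D = −6x⁶ − 30x⁵ − 12x⁴. Remainder: 5x⁵ + 31x⁴ + 43x³ + 23x² − 14x − 8.
Step 3: lead(5x⁵ + 31x⁴ + 43x³ + 23x² − 14x − 8) ÷ lead(D) = 5x⁵ ÷ x² = 5x³. Subtract (5x³)·D = 5x⁵ + 25x⁴ + 10x³. Remainder: 6x⁴ + 33x³ + 23x² − 14x − 8.
Step 4: lead(6x⁴ + 33x³ + 23x² − 14x − 8) ÷ lead(D) = 6x⁴ ÷ x² = 6x². Subtract (6x²)·D = 6x⁴ + 30x³ + 12x². Remainder: 3x³ + 11x² − 14x − 8.
Step 5: lead(3x³ + 11x² − 14x − 8) ÷ lead(D) = 3x³ ÷ x² = 3x. Subtract (3x)·D = 3x³ + 15x² + 6x. Remainder: −4x² − 20x − 8.
Step 6: lead(−4x² − 20x − 8) ÷ lead(D) = −4x² ÷ x² = −4. Subtract (−4)·D = −4x² − 20x − 8. Remainder: 0.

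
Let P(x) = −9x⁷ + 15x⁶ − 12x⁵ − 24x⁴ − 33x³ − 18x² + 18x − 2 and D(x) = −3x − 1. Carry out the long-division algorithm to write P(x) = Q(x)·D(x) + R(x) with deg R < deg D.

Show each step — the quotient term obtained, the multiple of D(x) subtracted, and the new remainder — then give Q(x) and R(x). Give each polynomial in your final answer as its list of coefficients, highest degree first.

Step 1: lead(−9x⁷ + 15x⁶ − 12x⁵ − 24x⁴ − 33x³ − 18x² + 18x − 2) ÷ lead(D) = −9x⁷ ÷ −3x = 3x⁶. Subtract (3x⁶)·D = −9x⁷ − 3x⁶. Remainder: 18x⁶ − 12x⁵ − 24x⁴ − 33x³ − 18x² + 18x − 2.
Step 2: lead(18x⁶ − 12x⁵ − 24x⁴ − 33x³ − 18x² + 18x − 2) ÷ lead(D) = 18x⁶ ÷ −3x = −6x⁵. Subtract (−6x⁵)·D = 18x⁶ + 6x⁵. Remainder: −18x⁵ − 24x⁴ − 33x³ − 18x² + 18x − 2.
Step 3: lead(−18x⁵ − 24x⁴ − 33x³ − 18x² + 18x − 2) ÷ lead(D) = −18x⁵ ÷ −3x = 6x⁴. Subtract (6x⁴)·D = −18x⁵ − 6x⁴. Remainder: −18x⁴ − 33x³ − 18x² + 18x − 2.
Step 4: lead(−18x⁴ − 33x³ − 18x² + 18x − 2) ÷ lead(D) = −18x⁴ ÷ −3x = 6x³. Subtract (6x³)·D = −18x⁴ − 6x³. Remainder: −27x³ − 18x² + 18x − 2.
Step 5: lead(−27x³ − 18x² + 18x − 2) ÷ lead(D) = −27x³ ÷ −3x = 9x². Subtract (9x²)·D = −27x³ − 9x². Remainder: −9x² + 18x − 2.
Step 6: lead(−9x² + 18x − 2) ÷ lead(D) = −9x² ÷ −3x = 3x. Subtract (3x)·D = −9x² − 3x. Remainder: 21x − 2.
Step 7: lead(21x − 2) ÷ lead(D) = 21x ÷ −3x = −7. Subtract (−7)·D = 21x + 7. Remainder: −9.

Q = [3, -6, 6, 6, 9, 3, -7]; R = [-9]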